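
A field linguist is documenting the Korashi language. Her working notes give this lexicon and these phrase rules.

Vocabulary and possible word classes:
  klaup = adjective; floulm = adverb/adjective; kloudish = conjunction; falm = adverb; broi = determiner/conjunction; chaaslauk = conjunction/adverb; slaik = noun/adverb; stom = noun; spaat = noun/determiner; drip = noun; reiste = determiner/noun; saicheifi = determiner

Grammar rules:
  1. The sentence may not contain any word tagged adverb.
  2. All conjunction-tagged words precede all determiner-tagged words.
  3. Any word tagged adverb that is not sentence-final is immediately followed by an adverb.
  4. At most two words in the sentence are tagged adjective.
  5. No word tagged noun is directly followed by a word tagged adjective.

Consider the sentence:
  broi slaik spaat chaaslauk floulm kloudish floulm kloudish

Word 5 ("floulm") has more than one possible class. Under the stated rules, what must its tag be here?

adjective

Candidates per position — 1:broi {determiner,conjunction}; 2:slaik {noun,adverb}; 3:spaat {noun,determiner}; 4:chaaslauk {conjunction,adverb}; 5:floulm {adverb,adjective}; 6:kloudish {conjunction}; 7:floulm {adverb,adjective}; 8:kloudish {conjunction}.
Word 1 cannot be determiner — rule 2 would then fail for every completion. It is conjunction.
Word 2 cannot be adverb — rule 1 would then fail for every completion. It is noun.
Word 3 cannot be determiner — rule 2 would then fail for every completion. It is noun.
Word 4 cannot be adverb — rule 1 would then fail for every completion. It is conjunction.
Word 5 cannot be adverb — rule 1 would then fail for every completion. It is adjective.
Word 7 cannot be adverb — rule 1 would then fail for every completion. It is adjective.
The only consistent sequence is: conjunction noun noun conjunction adjective conjunction adjective conjunction.
Checking: rule 1 ok; rule 2 ok; rule 3 ok; rule 4 ok; rule 5 ok.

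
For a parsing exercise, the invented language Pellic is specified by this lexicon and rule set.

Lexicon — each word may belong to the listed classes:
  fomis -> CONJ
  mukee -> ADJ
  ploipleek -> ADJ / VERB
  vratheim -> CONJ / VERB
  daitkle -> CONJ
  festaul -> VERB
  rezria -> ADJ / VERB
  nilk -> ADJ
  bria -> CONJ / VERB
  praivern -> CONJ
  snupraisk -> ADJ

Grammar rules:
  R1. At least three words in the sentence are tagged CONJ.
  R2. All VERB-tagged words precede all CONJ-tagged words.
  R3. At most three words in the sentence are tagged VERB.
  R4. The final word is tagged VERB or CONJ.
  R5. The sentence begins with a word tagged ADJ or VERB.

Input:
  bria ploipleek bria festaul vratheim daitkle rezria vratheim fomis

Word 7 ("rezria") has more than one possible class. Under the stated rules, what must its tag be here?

ADJ

Candidates per position — 1:bria {CONJ,VERB}; 2:ploipleek {ADJ,VERB}; 3:bria {CONJ,VERB}; 4:festaul {VERB}; 5:vratheim {CONJ,VERB}; 6:daitkle {CONJ}; 7:rezria {ADJ,VERB}; 8:vratheim {CONJ,VERB}; 9:fomis {CONJ}.
Word 1 cannot be CONJ — rule 2 would then fail for every completion. It is VERB.
Word 3 cannot be CONJ — rule 2 would then fail for every completion. It is VERB.
Word 5 cannot be VERB — rule 3 would then fail for every completion. It is CONJ.
Word 7 cannot be VERB — rule 2 would then fail for every completion. It is ADJ.
Word 8 cannot be VERB — rule 2 would then fail for every completion. It is CONJ.
Word 2 cannot be VERB — rule 3 would then fail for every completion. It is ADJ.
That leaves exactly one tagging: VERB ADJ VERB VERB CONJ CONJ ADJ CONJ CONJ.
Checking: rule 1 satisfied; rule 2 satisfied; rule 3 satisfied; rule 4 satisfied; rule 5 satisfied.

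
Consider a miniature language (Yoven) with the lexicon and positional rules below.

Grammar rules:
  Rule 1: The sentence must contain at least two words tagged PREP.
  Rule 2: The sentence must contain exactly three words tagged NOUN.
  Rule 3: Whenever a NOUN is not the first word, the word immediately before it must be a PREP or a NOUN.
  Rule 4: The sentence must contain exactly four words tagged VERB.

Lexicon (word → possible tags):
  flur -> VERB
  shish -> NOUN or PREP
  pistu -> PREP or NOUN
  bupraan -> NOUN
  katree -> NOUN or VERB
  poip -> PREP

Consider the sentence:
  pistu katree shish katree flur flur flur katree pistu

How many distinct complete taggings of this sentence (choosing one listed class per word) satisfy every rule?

2

Candidates per position — 1:pistu {PREP,NOUN}; 2:katree {NOUN,VERB}; 3:shish {NOUN,PREP}; 4:katree {NOUN,VERB}; 5:flur {VERB}; 6:flur {VERB}; 7:flur {VERB}; 8:katree {NOUN,VERB}; 9:pistu {PREP,NOUN}.
There are 64 candidate sequences in total.
The sequences that satisfy every rule: PREP NOUN NOUN NOUN VERB VERB VERB VERB PREP; NOUN NOUN PREP NOUN VERB VERB VERB VERB PREP.
Count = 2.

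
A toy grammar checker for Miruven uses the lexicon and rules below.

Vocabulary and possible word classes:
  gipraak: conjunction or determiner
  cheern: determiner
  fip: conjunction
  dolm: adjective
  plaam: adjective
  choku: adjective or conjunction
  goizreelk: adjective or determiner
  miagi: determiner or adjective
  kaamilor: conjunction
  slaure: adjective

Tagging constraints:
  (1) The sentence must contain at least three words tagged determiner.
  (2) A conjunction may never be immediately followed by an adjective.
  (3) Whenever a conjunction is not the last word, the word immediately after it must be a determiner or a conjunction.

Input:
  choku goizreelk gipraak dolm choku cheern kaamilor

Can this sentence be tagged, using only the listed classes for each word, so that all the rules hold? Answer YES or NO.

Candidates per position — 1:choku {adjective,conjunction}; 2:goizreelk {adjective,determiner}; 3:gipraak {conjunction,determiner}; 4:dolm {adjective}; 5:choku {adjective,conjunction}; 6:cheern {determiner}; 7:kaamilor {conjunction}.
One satisfying assignment: adjective determiner determiner adjective adjective determiner conjunction.
Rule-by-rule: rule 1 ok; rule 2 ok; rule 3 ok.

YES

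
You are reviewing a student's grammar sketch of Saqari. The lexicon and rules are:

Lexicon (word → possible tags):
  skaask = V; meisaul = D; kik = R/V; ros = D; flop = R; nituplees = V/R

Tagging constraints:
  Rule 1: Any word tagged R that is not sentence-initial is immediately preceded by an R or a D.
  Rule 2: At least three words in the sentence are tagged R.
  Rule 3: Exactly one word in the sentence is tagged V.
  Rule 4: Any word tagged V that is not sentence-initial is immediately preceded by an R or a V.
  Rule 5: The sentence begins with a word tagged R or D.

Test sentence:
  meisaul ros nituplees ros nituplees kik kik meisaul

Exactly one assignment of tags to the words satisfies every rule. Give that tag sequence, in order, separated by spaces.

Candidates per position — 1:meisaul {D}; 2:ros {D}; 3:nituplees {V,R}; 4:ros {D}; 5:nituplees {V,R}; 6:kik {R,V}; 7:kik {R,V}; 8:meisaul {D}.
Word 3 cannot be V — rule 4 would then fail for every completion. It is R.
Word 5 cannot be V — rule 4 would then fail for every completion. It is R.
The remaining ambiguous positions (6, 7) are resolved jointly — only one combination satisfies every rule.
The unique satisfying tagging is: D D R D R R V D.
Rule-by-rule: rule 1 satisfied; rule 2 satisfied; rule 3 satisfied; rule 4 satisfied; rule 5 satisfied.

D D R D R R V D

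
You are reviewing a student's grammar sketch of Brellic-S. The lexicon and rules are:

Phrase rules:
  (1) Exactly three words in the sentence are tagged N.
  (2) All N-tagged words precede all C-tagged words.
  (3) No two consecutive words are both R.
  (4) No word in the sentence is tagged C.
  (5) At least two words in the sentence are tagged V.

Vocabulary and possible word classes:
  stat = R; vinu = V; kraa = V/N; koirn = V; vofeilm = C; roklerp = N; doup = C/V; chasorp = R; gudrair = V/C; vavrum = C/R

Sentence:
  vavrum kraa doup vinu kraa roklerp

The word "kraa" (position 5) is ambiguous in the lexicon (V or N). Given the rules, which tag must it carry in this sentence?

N

Candidates per position — 1:vavrum {C,R}; 2:kraa {V,N}; 3:doup {C,V}; 4:vinu {V}; 5:kraa {V,N}; 6:roklerp {N}.
If word 1 were C, no tagging could satisfy rule 2; so word 1 is R.
If word 2 were V, no tagging could satisfy rule 1; so word 2 is N.
If word 3 were C, no tagging could satisfy rule 2; so word 3 is V.
If word 5 were V, no tagging could satisfy rule 1; so word 5 is N.
The only consistent sequence is: R N V V N N.
Verifying each rule — rule 1 ok; rule 2 ok; rule 3 ok; rule 4 ok; rule 5 ok.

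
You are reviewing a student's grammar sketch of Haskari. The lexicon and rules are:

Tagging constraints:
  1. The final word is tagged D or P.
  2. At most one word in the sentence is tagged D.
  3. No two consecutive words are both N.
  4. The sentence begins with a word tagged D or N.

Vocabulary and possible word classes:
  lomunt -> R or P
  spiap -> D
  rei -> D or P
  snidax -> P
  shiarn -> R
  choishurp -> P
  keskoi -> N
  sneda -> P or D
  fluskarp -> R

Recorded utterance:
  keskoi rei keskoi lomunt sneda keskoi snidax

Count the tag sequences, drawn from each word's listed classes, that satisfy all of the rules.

6

Candidates per position — 1:keskoi {N}; 2:rei {D,P}; 3:keskoi {N}; 4:lomunt {R,P}; 5:sneda {P,D}; 6:keskoi {N}; 7:snidax {P}.
There are 8 candidate sequences in total.
Checking each against the rules leaves 6 sequences.
Count = 6.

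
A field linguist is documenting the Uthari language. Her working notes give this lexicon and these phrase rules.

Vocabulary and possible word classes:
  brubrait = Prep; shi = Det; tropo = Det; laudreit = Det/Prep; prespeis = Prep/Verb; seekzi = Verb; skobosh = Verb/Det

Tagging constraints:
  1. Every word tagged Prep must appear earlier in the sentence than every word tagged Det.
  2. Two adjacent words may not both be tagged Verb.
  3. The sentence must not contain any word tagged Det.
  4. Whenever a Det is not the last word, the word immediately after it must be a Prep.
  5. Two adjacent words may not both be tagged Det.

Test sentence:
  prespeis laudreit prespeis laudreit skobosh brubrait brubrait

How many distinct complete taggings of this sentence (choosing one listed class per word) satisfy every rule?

Candidates per position — 1:prespeis {Prep,Verb}; 2:laudreit {Det,Prep}; 3:prespeis {Prep,Verb}; 4:laudreit {Det,Prep}; 5:skobosh {Verb,Det}; 6:brubrait {Prep}; 7:brubrait {Prep}.
There are 32 candidate sequences in total.
The sequences that satisfy every rule: Prep Prep Prep Prep Verb Prep Prep; Prep Prep Verb Prep Verb Prep Prep; Verb Prep Prep Prep Verb Prep Prep; Verb Prep Verb Prep Verb Prep Prep.
Count = 4.

4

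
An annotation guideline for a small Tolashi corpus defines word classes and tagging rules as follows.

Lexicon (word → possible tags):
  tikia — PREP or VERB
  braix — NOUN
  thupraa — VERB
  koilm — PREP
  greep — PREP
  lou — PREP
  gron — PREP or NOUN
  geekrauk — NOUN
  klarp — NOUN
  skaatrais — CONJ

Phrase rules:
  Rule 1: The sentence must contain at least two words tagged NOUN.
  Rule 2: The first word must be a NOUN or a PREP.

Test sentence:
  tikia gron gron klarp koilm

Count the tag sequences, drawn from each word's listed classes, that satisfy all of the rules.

3

Candidates per position — 1:tikia {PREP,VERB}; 2:gron {PREP,NOUN}; 3:gron {PREP,NOUN}; 4:klarp {NOUN}; 5:koilm {PREP}.
There are 8 candidate sequences in total.
The sequences that satisfy every rule: PREP PREP NOUN NOUN PREP; PREP NOUN PREP NOUN PREP; PREP NOUN NOUN NOUN PREP.
Count = 3.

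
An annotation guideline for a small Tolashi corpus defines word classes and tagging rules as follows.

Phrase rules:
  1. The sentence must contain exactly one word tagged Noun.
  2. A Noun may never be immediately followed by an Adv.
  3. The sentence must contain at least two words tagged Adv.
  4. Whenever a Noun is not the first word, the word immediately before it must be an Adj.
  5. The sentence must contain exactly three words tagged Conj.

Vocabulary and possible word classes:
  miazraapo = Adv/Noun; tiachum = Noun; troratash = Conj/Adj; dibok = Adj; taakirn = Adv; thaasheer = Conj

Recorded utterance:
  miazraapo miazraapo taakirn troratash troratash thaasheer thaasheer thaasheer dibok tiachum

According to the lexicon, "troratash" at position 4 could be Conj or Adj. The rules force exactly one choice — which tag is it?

Adj

Candidates per position — 1:miazraapo {Adv,Noun}; 2:miazraapo {Adv,Noun}; 3:taakirn {Adv}; 4:troratash {Conj,Adj}; 5:troratash {Conj,Adj}; 6:thaasheer {Conj}; 7:thaasheer {Conj}; 8:thaasheer {Conj}; 9:dibok {Adj}; 10:tiachum {Noun}.
Position 1: tagging it Noun would leave rule 1 unsatisfiable, so it must be Adv.
Position 2: tagging it Noun would leave rule 1 unsatisfiable, so it must be Adv.
Position 4: tagging it Conj would leave rule 5 unsatisfiable, so it must be Adj.
Position 5: tagging it Conj would leave rule 5 unsatisfiable, so it must be Adj.
That leaves exactly one tagging: Adv Adv Adv Adj Adj Conj Conj Conj Adj Noun.
Rule-by-rule: rule 1 holds; rule 2 holds; rule 3 holds; rule 4 holds; rule 5 holds.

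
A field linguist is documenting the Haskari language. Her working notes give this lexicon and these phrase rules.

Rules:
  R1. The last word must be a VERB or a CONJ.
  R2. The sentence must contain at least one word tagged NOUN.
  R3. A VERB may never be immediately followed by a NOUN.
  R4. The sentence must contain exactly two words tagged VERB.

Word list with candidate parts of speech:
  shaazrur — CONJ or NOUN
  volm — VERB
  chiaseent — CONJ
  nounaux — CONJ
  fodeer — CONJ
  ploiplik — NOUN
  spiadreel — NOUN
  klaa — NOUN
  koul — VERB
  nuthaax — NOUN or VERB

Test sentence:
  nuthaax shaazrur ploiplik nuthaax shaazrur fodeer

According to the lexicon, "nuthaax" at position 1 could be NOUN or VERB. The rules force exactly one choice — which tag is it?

VERB

Candidates per position — 1:nuthaax {NOUN,VERB}; 2:shaazrur {CONJ,NOUN}; 3:ploiplik {NOUN}; 4:nuthaax {NOUN,VERB}; 5:shaazrur {CONJ,NOUN}; 6:fodeer {CONJ}.
If word 1 were NOUN, no tagging could satisfy rule 4; so word 1 is VERB.
If word 2 were NOUN, no tagging could satisfy rule 3; so word 2 is CONJ.
If word 4 were NOUN, no tagging could satisfy rule 4; so word 4 is VERB.
If word 5 were NOUN, no tagging could satisfy rule 3; so word 5 is CONJ.
The only consistent sequence is: VERB CONJ NOUN VERB CONJ CONJ.
Check: rule 1 ✓; rule 2 ✓; rule 3 ✓; rule 4 ✓.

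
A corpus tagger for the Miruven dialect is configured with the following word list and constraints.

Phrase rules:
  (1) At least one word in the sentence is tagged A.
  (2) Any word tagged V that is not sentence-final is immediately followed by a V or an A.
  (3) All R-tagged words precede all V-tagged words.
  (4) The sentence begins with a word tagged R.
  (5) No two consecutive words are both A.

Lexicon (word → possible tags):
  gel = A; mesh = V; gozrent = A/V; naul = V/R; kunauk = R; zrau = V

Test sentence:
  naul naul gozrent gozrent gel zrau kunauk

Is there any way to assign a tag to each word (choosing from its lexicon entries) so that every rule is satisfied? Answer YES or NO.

Candidates per position — 1:naul {V,R}; 2:naul {V,R}; 3:gozrent {A,V}; 4:gozrent {A,V}; 5:gel {A}; 6:zrau {V}; 7:kunauk {R}.
Rule 2 cannot be satisfied by any choice of tags from the lexicon.
So there is no consistent tagging.

NO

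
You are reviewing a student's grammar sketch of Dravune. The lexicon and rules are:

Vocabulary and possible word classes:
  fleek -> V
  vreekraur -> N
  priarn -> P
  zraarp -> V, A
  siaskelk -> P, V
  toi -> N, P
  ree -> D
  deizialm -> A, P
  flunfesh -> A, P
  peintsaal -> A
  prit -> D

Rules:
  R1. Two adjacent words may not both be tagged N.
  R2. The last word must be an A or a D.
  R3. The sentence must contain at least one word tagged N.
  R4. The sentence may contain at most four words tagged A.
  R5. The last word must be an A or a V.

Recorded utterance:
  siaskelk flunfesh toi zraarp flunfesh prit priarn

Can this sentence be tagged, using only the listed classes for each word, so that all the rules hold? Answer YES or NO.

NO

Candidates per position — 1:siaskelk {P,V}; 2:flunfesh {A,P}; 3:toi {N,P}; 4:zraarp {V,A}; 5:flunfesh {A,P}; 6:prit {D}; 7:priarn {P}.
Rule 2 cannot be satisfied by any choice of tags from the lexicon.
So there is no consistent tagging.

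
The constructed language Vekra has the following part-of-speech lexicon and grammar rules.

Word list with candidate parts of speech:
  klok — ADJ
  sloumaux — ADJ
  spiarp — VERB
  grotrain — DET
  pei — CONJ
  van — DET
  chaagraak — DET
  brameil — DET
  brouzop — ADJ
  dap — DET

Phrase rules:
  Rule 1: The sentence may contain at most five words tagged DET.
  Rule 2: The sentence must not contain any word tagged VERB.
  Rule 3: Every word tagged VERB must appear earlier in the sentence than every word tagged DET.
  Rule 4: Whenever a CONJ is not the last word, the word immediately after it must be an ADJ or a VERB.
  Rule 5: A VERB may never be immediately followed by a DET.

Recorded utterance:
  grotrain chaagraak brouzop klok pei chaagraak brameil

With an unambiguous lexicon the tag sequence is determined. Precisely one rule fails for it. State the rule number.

4

Fixed tagging: DET DET ADJ ADJ CONJ DET DET.
Applying the rules: R1 pass, R2 pass, R3 pass, R4 fail, R5 pass.
Only rule 4 fails.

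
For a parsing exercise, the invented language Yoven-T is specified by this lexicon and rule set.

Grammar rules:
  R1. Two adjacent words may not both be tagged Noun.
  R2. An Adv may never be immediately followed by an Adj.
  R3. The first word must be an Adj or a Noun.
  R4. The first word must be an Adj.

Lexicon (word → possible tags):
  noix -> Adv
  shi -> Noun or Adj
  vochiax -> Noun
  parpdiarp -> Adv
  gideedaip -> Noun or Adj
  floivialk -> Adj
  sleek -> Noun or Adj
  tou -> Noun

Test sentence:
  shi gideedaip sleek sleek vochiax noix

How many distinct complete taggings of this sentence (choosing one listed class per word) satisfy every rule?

3

Candidates per position — 1:shi {Noun,Adj}; 2:gideedaip {Noun,Adj}; 3:sleek {Noun,Adj}; 4:sleek {Noun,Adj}; 5:vochiax {Noun}; 6:noix {Adv}.
There are 16 candidate sequences in total.
The sequences that satisfy every rule: Adj Noun Adj Adj Noun Adv; Adj Adj Noun Adj Noun Adv; Adj Adj Adj Adj Noun Adv.
Count = 3.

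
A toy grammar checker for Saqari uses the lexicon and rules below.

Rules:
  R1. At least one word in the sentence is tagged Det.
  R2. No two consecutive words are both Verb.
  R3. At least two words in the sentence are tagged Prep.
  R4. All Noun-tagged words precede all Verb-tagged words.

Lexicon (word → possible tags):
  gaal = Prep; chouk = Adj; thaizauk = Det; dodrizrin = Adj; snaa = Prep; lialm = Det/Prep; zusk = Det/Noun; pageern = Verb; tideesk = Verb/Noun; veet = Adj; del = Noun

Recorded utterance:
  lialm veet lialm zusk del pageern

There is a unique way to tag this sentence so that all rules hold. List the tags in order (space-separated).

Candidates per position — 1:lialm {Det,Prep}; 2:veet {Adj}; 3:lialm {Det,Prep}; 4:zusk {Det,Noun}; 5:del {Noun}; 6:pageern {Verb}.
Position 1: Det is ruled out by rule 3; that leaves Prep.
Position 3: Det is ruled out by rule 3; that leaves Prep.
Position 4: Noun is ruled out by rule 1; that leaves Det.
That leaves exactly one tagging: Prep Adj Prep Det Noun Verb.
Verifying each rule — rule 1 satisfied; rule 2 satisfied; rule 3 satisfied; rule 4 satisfied.

Prep Adj Prep Det Noun Verb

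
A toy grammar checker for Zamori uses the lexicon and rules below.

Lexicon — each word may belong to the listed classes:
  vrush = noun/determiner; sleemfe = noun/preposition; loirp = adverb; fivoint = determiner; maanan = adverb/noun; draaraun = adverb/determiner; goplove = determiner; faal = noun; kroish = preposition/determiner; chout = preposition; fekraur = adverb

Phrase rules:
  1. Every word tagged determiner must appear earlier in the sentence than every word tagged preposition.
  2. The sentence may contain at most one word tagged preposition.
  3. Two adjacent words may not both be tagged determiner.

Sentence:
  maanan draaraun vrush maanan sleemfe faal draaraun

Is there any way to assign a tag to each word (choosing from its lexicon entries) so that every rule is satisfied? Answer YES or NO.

Candidates per position — 1:maanan {adverb,noun}; 2:draaraun {adverb,determiner}; 3:vrush {noun,determiner}; 4:maanan {adverb,noun}; 5:sleemfe {noun,preposition}; 6:faal {noun}; 7:draaraun {adverb,determiner}.
One satisfying assignment: noun adverb determiner noun noun noun adverb.
Checking: rule 1 holds; rule 2 holds; rule 3 holds.

YES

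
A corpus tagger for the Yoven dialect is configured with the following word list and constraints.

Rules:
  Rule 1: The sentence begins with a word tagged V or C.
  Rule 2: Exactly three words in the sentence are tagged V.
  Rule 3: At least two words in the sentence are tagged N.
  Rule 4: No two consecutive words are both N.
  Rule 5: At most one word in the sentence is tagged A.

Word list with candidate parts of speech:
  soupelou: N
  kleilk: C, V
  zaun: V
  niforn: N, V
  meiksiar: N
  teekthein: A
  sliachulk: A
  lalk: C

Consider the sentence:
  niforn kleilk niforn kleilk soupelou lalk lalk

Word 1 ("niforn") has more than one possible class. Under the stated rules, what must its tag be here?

Candidates per position — 1:niforn {N,V}; 2:kleilk {C,V}; 3:niforn {N,V}; 4:kleilk {C,V}; 5:soupelou {N}; 6:lalk {C}; 7:lalk {C}.
Position 1: tagging it N would leave rule 1 unsatisfiable, so it must be V.
Position 3: tagging it V would leave rule 3 unsatisfiable, so it must be N.
Position 4: tagging it C would leave rule 2 unsatisfiable, so it must be V.
Position 2: tagging it C would leave rule 2 unsatisfiable, so it must be V.
That leaves exactly one tagging: V V N V N C C.
Check: rule 1 satisfied; rule 2 satisfied; rule 3 satisfied; rule 4 satisfied; rule 5 satisfied.

V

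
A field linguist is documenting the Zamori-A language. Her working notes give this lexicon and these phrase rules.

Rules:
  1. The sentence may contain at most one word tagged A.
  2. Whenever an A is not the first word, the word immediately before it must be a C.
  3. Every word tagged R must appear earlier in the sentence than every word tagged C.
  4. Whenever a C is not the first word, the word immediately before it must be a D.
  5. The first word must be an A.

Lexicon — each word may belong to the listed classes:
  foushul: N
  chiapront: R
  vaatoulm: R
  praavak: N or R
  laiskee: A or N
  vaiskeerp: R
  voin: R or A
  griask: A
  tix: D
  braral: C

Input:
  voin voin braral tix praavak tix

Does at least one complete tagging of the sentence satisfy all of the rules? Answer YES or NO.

Candidates per position — 1:voin {R,A}; 2:voin {R,A}; 3:braral {C}; 4:tix {D}; 5:praavak {N,R}; 6:tix {D}.
Rule 4 cannot be satisfied by any choice of tags from the lexicon.
So there is no consistent tagging.

NO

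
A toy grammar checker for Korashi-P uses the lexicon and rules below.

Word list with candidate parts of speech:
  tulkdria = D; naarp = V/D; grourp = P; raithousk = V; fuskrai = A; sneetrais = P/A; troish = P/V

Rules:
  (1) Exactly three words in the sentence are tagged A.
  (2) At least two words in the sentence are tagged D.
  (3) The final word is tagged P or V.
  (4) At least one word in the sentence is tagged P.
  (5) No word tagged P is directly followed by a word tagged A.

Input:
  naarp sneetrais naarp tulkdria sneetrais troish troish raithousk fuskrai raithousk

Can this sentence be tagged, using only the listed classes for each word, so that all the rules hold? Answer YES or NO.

Candidates per position — 1:naarp {V,D}; 2:sneetrais {P,A}; 3:naarp {V,D}; 4:tulkdria {D}; 5:sneetrais {P,A}; 6:troish {P,V}; 7:troish {P,V}; 8:raithousk {V}; 9:fuskrai {A}; 10:raithousk {V}.
One satisfying assignment: D A D D A P P V A V.
Rule-by-rule: rule 1 ✓; rule 2 ✓; rule 3 ✓; rule 4 ✓; rule 5 ✓.

YES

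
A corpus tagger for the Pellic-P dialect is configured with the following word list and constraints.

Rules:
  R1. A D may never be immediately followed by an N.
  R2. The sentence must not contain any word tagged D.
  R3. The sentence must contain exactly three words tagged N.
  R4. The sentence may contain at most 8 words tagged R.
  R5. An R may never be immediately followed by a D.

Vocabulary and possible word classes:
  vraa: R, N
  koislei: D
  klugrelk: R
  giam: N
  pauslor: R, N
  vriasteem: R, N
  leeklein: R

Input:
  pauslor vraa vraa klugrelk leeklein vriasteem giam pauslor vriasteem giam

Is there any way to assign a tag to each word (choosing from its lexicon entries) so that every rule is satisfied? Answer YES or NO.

Candidates per position — 1:pauslor {R,N}; 2:vraa {R,N}; 3:vraa {R,N}; 4:klugrelk {R}; 5:leeklein {R}; 6:vriasteem {R,N}; 7:giam {N}; 8:pauslor {R,N}; 9:vriasteem {R,N}; 10:giam {N}.
One satisfying assignment: R N R R R R N R R N.
Check: rule 1 satisfied; rule 2 satisfied; rule 3 satisfied; rule 4 satisfied; rule 5 satisfied.

YES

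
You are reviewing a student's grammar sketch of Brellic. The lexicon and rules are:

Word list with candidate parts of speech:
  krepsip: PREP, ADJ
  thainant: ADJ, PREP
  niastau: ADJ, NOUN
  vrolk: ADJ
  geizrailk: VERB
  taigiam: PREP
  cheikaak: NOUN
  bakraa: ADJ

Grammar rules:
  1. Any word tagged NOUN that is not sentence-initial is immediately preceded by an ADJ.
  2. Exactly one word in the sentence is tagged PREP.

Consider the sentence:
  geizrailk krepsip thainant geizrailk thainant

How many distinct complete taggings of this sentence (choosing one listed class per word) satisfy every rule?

3

Candidates per position — 1:geizrailk {VERB}; 2:krepsip {PREP,ADJ}; 3:thainant {ADJ,PREP}; 4:geizrailk {VERB}; 5:thainant {ADJ,PREP}.
There are 8 candidate sequences in total.
The sequences that satisfy every rule: VERB PREP ADJ VERB ADJ; VERB ADJ ADJ VERB PREP; VERB ADJ PREP VERB ADJ.
Count = 3.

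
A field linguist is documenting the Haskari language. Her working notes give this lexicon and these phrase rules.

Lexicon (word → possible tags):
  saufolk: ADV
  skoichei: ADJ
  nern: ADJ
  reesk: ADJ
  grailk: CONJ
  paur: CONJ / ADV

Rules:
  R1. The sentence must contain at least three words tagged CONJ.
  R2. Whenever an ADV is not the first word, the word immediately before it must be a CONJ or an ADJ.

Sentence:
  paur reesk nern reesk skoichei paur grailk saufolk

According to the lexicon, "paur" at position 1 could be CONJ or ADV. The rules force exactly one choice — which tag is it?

CONJ

Candidates per position — 1:paur {CONJ,ADV}; 2:reesk {ADJ}; 3:nern {ADJ}; 4:reesk {ADJ}; 5:skoichei {ADJ}; 6:paur {CONJ,ADV}; 7:grailk {CONJ}; 8:saufolk {ADV}.
Position 1: tagging it ADV would leave rule 1 unsatisfiable, so it must be CONJ.
Position 6: tagging it ADV would leave rule 1 unsatisfiable, so it must be CONJ.
That leaves exactly one tagging: CONJ ADJ ADJ ADJ ADJ CONJ CONJ ADV.
Checking: rule 1 ✓; rule 2 ✓.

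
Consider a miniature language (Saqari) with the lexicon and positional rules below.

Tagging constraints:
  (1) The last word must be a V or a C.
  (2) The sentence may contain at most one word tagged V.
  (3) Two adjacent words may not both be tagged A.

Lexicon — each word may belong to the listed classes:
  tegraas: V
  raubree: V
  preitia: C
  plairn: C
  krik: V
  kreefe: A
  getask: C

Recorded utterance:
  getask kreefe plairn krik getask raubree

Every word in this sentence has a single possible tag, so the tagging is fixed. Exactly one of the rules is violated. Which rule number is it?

2

Fixed tagging: C A C V C V.
Checking each rule: R1 ok, R2 fails, R3 ok.
Only rule 2 fails.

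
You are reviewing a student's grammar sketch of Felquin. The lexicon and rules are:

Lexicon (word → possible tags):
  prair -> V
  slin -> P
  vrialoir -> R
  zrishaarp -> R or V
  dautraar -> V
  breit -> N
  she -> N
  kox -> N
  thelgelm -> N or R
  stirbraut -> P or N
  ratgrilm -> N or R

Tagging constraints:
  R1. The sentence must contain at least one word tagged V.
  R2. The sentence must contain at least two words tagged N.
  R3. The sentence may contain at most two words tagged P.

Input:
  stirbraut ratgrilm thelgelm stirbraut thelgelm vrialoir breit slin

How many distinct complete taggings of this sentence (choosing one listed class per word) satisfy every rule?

Candidates per position — 1:stirbraut {P,N}; 2:ratgrilm {N,R}; 3:thelgelm {N,R}; 4:stirbraut {P,N}; 5:thelgelm {N,R}; 6:vrialoir {R}; 7:breit {N}; 8:slin {P}.
There are 32 candidate sequences in total.
Rule 1 cannot be satisfied by any choice of tags from the lexicon.
So there is no consistent tagging.
Count = 0.

0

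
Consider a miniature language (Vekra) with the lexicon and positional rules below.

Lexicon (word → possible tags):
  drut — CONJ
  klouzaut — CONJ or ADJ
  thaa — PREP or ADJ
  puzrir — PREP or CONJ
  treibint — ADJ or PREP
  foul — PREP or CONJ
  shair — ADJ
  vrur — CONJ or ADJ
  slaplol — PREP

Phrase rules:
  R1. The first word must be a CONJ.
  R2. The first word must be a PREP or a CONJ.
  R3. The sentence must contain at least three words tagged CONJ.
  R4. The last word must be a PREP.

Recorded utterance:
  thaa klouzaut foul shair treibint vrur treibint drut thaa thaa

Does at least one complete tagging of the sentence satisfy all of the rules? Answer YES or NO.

NO

Candidates per position — 1:thaa {PREP,ADJ}; 2:klouzaut {CONJ,ADJ}; 3:foul {PREP,CONJ}; 4:shair {ADJ}; 5:treibint {ADJ,PREP}; 6:vrur {CONJ,ADJ}; 7:treibint {ADJ,PREP}; 8:drut {CONJ}; 9:thaa {PREP,ADJ}; 10:thaa {PREP,ADJ}.
Rule 1 cannot be satisfied by any choice of tags from the lexicon.
So there is no consistent tagging.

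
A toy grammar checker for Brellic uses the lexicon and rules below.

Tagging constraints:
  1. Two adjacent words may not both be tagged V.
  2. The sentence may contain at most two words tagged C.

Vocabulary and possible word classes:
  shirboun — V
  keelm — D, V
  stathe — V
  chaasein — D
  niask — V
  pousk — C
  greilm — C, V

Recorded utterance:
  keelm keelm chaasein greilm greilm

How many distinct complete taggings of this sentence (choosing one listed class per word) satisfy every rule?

Candidates per position — 1:keelm {D,V}; 2:keelm {D,V}; 3:chaasein {D}; 4:greilm {C,V}; 5:greilm {C,V}.
There are 16 candidate sequences in total.
Checking each against the rules leaves 9 sequences.
Count = 9.

9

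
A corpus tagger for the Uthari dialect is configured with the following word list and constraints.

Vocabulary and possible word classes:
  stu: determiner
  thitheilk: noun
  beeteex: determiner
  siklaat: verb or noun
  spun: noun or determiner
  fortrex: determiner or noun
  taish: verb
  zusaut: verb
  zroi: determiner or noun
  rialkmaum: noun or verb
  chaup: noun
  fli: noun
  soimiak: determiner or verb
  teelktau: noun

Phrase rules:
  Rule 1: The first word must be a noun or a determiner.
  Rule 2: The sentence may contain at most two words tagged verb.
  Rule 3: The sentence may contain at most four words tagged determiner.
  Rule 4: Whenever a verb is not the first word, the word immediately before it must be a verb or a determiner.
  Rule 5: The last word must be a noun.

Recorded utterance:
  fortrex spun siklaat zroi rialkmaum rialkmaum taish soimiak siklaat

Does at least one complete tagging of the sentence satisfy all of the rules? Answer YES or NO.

Candidates per position — 1:fortrex {determiner,noun}; 2:spun {noun,determiner}; 3:siklaat {verb,noun}; 4:zroi {determiner,noun}; 5:rialkmaum {noun,verb}; 6:rialkmaum {noun,verb}; 7:taish {verb}; 8:soimiak {determiner,verb}; 9:siklaat {verb,noun}.
Every candidate sequence violates at least one rule; no consistent tagging exists.

NO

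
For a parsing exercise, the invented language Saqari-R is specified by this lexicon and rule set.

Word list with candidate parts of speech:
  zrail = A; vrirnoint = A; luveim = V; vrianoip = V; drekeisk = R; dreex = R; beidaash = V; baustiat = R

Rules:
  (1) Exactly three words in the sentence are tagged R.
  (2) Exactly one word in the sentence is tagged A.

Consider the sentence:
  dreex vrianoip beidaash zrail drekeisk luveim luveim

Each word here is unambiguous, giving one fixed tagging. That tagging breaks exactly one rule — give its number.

Fixed tagging: R V V A R V V.
Applying the rules: R1 violated, R2 holds.
Only rule 1 fails.

1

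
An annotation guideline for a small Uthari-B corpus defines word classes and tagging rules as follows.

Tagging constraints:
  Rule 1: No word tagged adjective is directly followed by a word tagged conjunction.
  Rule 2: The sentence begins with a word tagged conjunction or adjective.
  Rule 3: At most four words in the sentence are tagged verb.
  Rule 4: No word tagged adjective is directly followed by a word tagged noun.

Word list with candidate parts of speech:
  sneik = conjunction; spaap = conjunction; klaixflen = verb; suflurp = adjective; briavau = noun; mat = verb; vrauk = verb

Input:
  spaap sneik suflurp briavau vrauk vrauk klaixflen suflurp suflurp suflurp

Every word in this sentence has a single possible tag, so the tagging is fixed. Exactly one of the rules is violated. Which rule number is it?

Fixed tagging: conjunction conjunction adjective noun verb verb verb adjective adjective adjective.
Checking each rule: R1 ✓, R2 ✓, R3 ✓, R4 ✗.
Only rule 4 fails.

4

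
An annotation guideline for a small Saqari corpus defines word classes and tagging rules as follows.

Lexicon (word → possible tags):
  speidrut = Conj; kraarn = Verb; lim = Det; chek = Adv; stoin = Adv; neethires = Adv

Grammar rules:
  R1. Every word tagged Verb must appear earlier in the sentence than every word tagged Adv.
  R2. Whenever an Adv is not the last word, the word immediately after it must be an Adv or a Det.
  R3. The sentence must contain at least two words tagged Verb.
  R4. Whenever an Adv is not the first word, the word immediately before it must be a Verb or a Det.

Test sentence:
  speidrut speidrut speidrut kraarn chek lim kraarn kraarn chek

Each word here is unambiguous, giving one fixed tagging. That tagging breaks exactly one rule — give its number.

1

Fixed tagging: Conj Conj Conj Verb Adv Det Verb Verb Adv.
Rule check: R1 ✗, R2 ✓, R3 ✓, R4 ✓.
Only rule 1 fails.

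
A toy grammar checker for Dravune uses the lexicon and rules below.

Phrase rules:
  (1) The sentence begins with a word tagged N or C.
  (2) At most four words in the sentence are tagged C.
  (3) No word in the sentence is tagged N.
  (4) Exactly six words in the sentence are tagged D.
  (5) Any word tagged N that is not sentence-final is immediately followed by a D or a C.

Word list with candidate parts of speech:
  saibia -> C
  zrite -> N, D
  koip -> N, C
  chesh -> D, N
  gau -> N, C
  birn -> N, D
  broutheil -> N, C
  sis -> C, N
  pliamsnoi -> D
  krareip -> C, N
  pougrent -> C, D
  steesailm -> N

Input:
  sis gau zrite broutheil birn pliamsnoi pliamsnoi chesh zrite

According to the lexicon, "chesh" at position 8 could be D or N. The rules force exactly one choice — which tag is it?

D

Candidates per position — 1:sis {C,N}; 2:gau {N,C}; 3:zrite {N,D}; 4:broutheil {N,C}; 5:birn {N,D}; 6:pliamsnoi {D}; 7:pliamsnoi {D}; 8:chesh {D,N}; 9:zrite {N,D}.
At position 1, choosing N makes rule 3 impossible to satisfy; hence C.
At position 2, choosing N makes rule 3 impossible to satisfy; hence C.
At position 3, choosing N makes rule 3 impossible to satisfy; hence D.
At position 4, choosing N makes rule 3 impossible to satisfy; hence C.
At position 5, choosing N makes rule 3 impossible to satisfy; hence D.
At position 8, choosing N makes rule 3 impossible to satisfy; hence D.
At position 9, choosing N makes rule 3 impossible to satisfy; hence D.
That leaves exactly one tagging: C C D C D D D D D.
Checking: rule 1 satisfied; rule 2 satisfied; rule 3 satisfied; rule 4 satisfied; rule 5 satisfied.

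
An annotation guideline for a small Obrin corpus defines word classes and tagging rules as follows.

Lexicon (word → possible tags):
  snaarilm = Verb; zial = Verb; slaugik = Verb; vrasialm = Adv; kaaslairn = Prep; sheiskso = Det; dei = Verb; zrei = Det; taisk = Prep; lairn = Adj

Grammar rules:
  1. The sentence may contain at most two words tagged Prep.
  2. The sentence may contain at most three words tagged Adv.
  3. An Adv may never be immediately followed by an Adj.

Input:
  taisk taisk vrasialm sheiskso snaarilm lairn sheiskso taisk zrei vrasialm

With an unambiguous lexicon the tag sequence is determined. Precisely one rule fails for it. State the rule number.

Fixed tagging: Prep Prep Adv Det Verb Adj Det Prep Det Adv.
Checking each rule: R1 fails, R2 ok, R3 ok.
Only rule 1 fails.

1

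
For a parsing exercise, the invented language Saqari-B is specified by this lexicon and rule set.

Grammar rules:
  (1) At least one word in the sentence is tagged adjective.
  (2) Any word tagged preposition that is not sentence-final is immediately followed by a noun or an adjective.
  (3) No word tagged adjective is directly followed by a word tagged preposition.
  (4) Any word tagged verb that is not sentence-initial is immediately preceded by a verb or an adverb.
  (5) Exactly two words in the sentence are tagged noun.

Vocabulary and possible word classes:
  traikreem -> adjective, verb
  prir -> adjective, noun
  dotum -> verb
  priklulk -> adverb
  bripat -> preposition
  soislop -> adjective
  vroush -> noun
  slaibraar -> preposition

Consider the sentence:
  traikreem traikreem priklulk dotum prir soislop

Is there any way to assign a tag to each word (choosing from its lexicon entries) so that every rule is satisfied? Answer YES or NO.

Candidates per position — 1:traikreem {adjective,verb}; 2:traikreem {adjective,verb}; 3:priklulk {adverb}; 4:dotum {verb}; 5:prir {adjective,noun}; 6:soislop {adjective}.
Rule 5 cannot be satisfied by any choice of tags from the lexicon.
So there is no consistent tagging.

NO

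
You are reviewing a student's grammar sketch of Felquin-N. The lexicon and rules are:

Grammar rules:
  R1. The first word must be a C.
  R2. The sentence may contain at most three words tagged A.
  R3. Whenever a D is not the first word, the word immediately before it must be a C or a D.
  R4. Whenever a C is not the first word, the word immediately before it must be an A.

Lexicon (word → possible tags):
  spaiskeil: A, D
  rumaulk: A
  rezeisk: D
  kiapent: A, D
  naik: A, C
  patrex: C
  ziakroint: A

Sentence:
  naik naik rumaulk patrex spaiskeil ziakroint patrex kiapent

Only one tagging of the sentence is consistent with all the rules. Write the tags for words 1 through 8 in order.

C A A C D A C D

Candidates per position — 1:naik {A,C}; 2:naik {A,C}; 3:rumaulk {A}; 4:patrex {C}; 5:spaiskeil {A,D}; 6:ziakroint {A}; 7:patrex {C}; 8:kiapent {A,D}.
At position 1, choosing A makes rule 1 impossible to satisfy; hence C.
At position 2, choosing C makes rule 4 impossible to satisfy; hence A.
At position 5, choosing A makes rule 2 impossible to satisfy; hence D.
At position 8, choosing A makes rule 2 impossible to satisfy; hence D.
The unique satisfying tagging is: C A A C D A C D.
Rule-by-rule: rule 1 holds; rule 2 holds; rule 3 holds; rule 4 holds.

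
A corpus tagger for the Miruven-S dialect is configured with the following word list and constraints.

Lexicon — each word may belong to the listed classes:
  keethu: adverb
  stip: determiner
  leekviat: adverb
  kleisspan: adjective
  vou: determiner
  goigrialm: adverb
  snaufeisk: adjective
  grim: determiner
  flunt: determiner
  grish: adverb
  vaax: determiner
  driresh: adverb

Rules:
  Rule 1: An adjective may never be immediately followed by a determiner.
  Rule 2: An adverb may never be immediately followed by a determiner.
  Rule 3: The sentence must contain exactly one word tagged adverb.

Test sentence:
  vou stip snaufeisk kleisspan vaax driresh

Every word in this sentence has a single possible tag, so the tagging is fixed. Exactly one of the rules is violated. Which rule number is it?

Fixed tagging: determiner determiner adjective adjective determiner adverb.
Applying the rules: R1 ✗, R2 ✓, R3 ✓.
Only rule 1 fails.

1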